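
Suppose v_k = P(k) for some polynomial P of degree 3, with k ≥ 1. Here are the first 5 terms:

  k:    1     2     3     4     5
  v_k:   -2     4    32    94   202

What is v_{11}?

1st diffs: 6, 28, 62, 108.
2nd diffs: 22, 34, 46.
3rd diffs: 12, 12 (constant).
So v_k = 2k^3 - k^2 - 5k + 2.
Evaluating at k = 11 gives v_{11} = 2488.

2488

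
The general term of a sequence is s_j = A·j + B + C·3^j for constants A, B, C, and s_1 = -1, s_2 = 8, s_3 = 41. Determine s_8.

13094

Plug in j = 1, 2, 3: A + B + 3C = -1; 2A + B + 9C = 8; 3A + B + 27C = 41.
Subtracting the first from the second: A + 6C = 9.
Subtracting the second from the third: A + 18C = 33.
Solving: C = 2, A = -3, then B = -4.
So s_j = -3·j + (-4) + 2·3^j; at j=8 this is 13094.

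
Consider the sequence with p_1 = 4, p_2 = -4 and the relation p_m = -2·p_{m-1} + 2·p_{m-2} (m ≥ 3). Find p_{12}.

Step forward from the initial values:
p_3 = 16  p_4 = -40  p_5 = 112  p_6 = -304  p_7 = 832  p_8 = -2272  p_9 = 6208  p_{10} = -16960  p_{11} = 46336  p_{12} = -126592.

-126592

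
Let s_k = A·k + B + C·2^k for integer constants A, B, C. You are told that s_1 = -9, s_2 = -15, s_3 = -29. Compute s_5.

At k = 1, 2, 3: A + B + 2C = -9; 2A + B + 4C = -15; 3A + B + 8C = -29.
Subtracting the first from the second: A + 2C = -6.
Subtracting the second from the third: A + 4C = -14.
Solving: C = -4, A = 2, then B = -3.
Therefore s_5 = 10 + (-3) + (-4)·32 = -121.

-121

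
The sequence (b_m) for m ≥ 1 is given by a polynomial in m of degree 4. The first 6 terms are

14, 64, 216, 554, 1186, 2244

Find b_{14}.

1st diffs: 50, 152, 338, 632, 1058.
2nd diffs: 102, 186, 294, 426.
3rd diffs: 84, 108, 132.
4th diffs: 24, 24 (constant).
Newton forward-difference form: b_m = 14 + 50·C(m-1,1) + 102·C(m-1,2) + 84·C(m-1,3) + 24·C(m-1,4).
At m = 14: m-1 = 13, so b_{14} = 14 + 650 + 7956 + 24024 + 17160 = 49804.

49804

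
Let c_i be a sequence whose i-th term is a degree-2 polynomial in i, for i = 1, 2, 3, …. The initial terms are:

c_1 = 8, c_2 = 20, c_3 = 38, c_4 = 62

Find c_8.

1st diffs: 12, 18, 24.
2nd diffs: 6, 6 (constant).
Newton forward-difference form: c_i = 8 + 12·C(i-1,1) + 6·C(i-1,2).
At i = 8: i-1 = 7, so c_8 = 8 + 84 + 126 = 218.

218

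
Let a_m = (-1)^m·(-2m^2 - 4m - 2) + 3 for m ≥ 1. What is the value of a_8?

(-1)^8 = 1; -2m^2 - 4m - 2 at m=8 is -162; so a_8 = -159.

-159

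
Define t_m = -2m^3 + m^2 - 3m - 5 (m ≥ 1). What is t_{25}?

t_{25} = -2·25^3 + 1·25^2 - 3·25 - 5 = -30705.

-30705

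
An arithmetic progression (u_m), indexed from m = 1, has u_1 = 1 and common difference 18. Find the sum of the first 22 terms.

4180

u_m = 1 + (m - 1)·18.
u_{22} = 379; S = 22·(1 + 379)/2 = 4180.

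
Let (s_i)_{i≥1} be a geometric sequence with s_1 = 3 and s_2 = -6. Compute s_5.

Common ratio r = -2.
s_i = 3·(-2)^(i-1).
s_5 = 3·(-2)^4 = 48.

48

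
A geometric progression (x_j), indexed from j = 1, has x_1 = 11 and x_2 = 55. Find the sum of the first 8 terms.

Common ratio r = 5.
x_j = 11·5^(j-1).
S = 11·(5^8 - 1)/(5 - 1) = 11·(390625 - 1)/(4) = 1074216.

1074216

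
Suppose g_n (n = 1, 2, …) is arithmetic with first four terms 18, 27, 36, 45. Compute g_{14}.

135

Common difference d = 9.
g_n = 18 + (n - 1)·9.
g_{14} = 18 + 13·9 = 135.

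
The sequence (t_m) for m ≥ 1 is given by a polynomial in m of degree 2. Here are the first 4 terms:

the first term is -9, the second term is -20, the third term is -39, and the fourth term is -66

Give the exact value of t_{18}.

-1284

1st diffs: -11, -19, -27.
2nd diffs: -8, -8 (constant).
So t_m = -4m^2 + m - 6.
Evaluating at m = 18 gives t_{18} = -1284.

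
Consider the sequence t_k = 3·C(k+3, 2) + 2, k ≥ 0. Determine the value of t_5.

86

C(8, 2) = 28, so t_5 = 86.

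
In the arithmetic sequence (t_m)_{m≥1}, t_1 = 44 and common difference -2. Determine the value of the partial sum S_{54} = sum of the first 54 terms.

-486

t_m = 44 + (m - 1)·(-2).
t_{54} = -62; S = 54·(44 + (-62))/2 = -486.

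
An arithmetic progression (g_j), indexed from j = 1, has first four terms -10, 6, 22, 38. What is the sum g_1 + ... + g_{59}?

Common difference d = 16.
g_j = -10 + (j - 1)·16.
g_{59} = 918; S = 59·(-10 + 918)/2 = 26786.

26786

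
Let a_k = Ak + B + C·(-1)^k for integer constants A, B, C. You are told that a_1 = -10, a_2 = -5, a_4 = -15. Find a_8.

Plug in k = 1, 2, 4: A + B - C = -10; 2A + B + C = -5; 4A + B + C = -15.
Subtracting the first from the second: A + 2C = 5.
Subtracting the second from the third: 2A = -10.
Solving: C = 5, A = -5, then B = 0.
So a_k = -5·k + 0 + 5·(-1)^k; at k=8 this is -35.

-35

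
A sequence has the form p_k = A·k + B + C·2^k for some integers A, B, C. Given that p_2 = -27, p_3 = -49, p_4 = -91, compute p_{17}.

Write the equations: 2A + B + 4C = -27; 3A + B + 8C = -49; 4A + B + 16C = -91.
Subtracting the first from the second: A + 4C = -22.
Subtracting the second from the third: A + 8C = -42.
Solving: C = -5, A = -2, then B = -3.
So p_k = -2·k + (-3) + (-5)·2^k; at k=17 this is -655397.

-655397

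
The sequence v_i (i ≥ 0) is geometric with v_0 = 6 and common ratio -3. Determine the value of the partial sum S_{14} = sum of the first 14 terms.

v_i = 6·(-3)^(i-0).
S = 6·((-3)^14 - 1)/(-3 - 1) = 6·(4782969 - 1)/(-4) = -7174452.

-7174452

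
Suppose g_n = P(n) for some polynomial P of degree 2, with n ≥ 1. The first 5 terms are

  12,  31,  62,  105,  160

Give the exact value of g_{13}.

1st diffs: 19, 31, 43, 55.
2nd diffs: 12, 12, 12 (constant).
Newton forward-difference form: g_n = 12 + 19·C(n-1,1) + 12·C(n-1,2).
At n = 13: n-1 = 12, so g_{13} = 12 + 228 + 792 = 1032.

1032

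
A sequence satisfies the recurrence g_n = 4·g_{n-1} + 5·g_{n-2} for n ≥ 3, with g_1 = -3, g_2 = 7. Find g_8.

Step forward from the initial values:
g_3 = 13;  g_4 = 87;  g_5 = 413;  g_6 = 2087;  g_7 = 10413;  g_8 = 52087.
(Characteristic roots are 5 and -1.)

52087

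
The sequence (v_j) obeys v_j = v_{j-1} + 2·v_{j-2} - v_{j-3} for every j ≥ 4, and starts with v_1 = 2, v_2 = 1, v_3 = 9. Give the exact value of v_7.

Applying the relation repeatedly:
v_4 = 9, v_5 = 26, v_6 = 35, v_7 = 78.

78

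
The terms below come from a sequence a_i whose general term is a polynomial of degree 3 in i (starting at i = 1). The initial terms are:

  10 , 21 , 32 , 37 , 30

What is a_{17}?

1st diffs: 11, 11, 5, -7.
2nd diffs: 0, -6, -12.
3rd diffs: -6, -6 (constant).
Newton forward-difference form: a_i = 10 + 11·C(i-1,1) + (-6)·C(i-1,3).
At i = 17: i-1 = 16, so a_{17} = 10 + 176 - 3360 = -3174.

-3174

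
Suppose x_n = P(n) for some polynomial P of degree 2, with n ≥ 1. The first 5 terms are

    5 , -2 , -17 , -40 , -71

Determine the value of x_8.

-212

1st diffs: -7, -15, -23, -31.
2nd diffs: -8, -8, -8 (constant).
So x_n = -4n^2 + 5n + 4.
Evaluating at n = 8 gives x_8 = -212.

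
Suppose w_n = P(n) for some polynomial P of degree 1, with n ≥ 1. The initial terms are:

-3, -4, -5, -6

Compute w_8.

1st diffs: -1, -1, -1 (constant).
So w_n = -n - 2.
Evaluating at n = 8 gives w_8 = -10.

-10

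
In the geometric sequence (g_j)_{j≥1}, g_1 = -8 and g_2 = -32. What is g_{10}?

-2097152

Common ratio r = 4.
g_j = (-8)·4^(j-1).
g_{10} = (-8)·4^9 = -2097152.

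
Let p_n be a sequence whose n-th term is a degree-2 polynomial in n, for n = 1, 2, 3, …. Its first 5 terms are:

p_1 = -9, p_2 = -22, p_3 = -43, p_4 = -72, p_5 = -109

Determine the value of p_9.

-337

1st diffs: -13, -21, -29, -37.
2nd diffs: -8, -8, -8 (constant).
So p_n = -4n^2 - n - 4.
Evaluating at n = 9 gives p_9 = -337.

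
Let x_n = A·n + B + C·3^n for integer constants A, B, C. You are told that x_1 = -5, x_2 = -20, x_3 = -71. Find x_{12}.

Write the equations: A + B + 3C = -5; 2A + B + 9C = -20; 3A + B + 27C = -71.
Subtracting the first from the second: A + 6C = -15.
Subtracting the second from the third: A + 18C = -51.
Solving: C = -3, A = 3, then B = 1.
So x_n = 3·n + 1 + (-3)·3^n; at n=12 this is -1594286.

-1594286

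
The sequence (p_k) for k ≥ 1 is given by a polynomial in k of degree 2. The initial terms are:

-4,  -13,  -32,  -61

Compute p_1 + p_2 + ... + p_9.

1st diffs: -9, -19, -29.
2nd diffs: -10, -10 (constant).
So p_k = -5k^2 + 6k - 5.
Continuing: …, -100, -149, -208, -277, …, p_9 = -356.
Summing k = 1..9 (9 terms) gives -1200.

-1200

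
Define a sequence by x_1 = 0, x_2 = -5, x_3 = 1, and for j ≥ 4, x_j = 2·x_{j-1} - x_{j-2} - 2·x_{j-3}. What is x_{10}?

-323

Compute successive terms:
x_4 = 7; x_5 = 23; x_6 = 37; x_7 = 37; x_8 = -9; x_9 = -129; x_{10} = -323.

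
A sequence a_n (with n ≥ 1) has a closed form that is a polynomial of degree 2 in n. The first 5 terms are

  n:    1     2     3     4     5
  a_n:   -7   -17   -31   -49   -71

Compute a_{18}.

-721

1st diffs: -10, -14, -18, -22.
2nd diffs: -4, -4, -4 (constant).
So a_n = -2n^2 - 4n - 1.
Evaluating at n = 18 gives a_{18} = -721.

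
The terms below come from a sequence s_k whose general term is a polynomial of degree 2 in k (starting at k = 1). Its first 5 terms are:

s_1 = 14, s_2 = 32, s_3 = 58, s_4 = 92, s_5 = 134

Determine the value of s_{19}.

1562

1st diffs: 18, 26, 34, 42.
2nd diffs: 8, 8, 8 (constant).
Newton forward-difference form: s_k = 14 + 18·C(k-1,1) + 8·C(k-1,2).
At k = 19: k-1 = 18, so s_{19} = 14 + 324 + 1224 = 1562.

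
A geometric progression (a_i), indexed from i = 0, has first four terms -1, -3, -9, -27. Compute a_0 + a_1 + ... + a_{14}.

Common ratio r = 3.
a_i = (-1)·3^(i-0).
S = (-1)·(3^15 - 1)/(3 - 1) = (-1)·(14348907 - 1)/(2) = -7174453.

-7174453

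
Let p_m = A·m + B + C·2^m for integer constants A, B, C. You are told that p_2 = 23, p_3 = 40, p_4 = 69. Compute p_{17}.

393302

Write the equations: 2A + B + 4C = 23; 3A + B + 8C = 40; 4A + B + 16C = 69.
Subtracting the first from the second: A + 4C = 17.
Subtracting the second from the third: A + 8C = 29.
Solving: C = 3, A = 5, then B = 1.
So p_m = 5·m + 1 + 3·2^m; at m=17 this is 393302.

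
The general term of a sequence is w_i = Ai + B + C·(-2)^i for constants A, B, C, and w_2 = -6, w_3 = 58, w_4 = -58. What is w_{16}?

-327610

At i = 2, 3, 4: 2A + B + 4C = -6; 3A + B - 8C = 58; 4A + B + 16C = -58.
Subtracting the first from the second: A - 12C = 64.
Subtracting the second from the third: A + 24C = -116.
Solving: C = -5, A = 4, then B = 6.
So w_i = 4·i + 6 + (-5)·(-2)^i; at i=16 this is -327610.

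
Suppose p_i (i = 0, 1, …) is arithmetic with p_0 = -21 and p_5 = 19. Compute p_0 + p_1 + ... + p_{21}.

Common difference d = (19 - (-21)) / (5 - 0) = 8.
p_i = -21 + (i - 0)·8.
p_{21} = 147; S = 22·(-21 + 147)/2 = 1386.

1386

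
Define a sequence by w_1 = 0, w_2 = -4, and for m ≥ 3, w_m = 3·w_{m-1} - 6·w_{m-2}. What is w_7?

Compute successive terms:
w_3 = -12;  w_4 = -12;  w_5 = 36;  w_6 = 180;  w_7 = 324.

324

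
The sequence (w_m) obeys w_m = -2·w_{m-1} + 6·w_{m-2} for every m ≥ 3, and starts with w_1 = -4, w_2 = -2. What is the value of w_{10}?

Iterate the recurrence:
w_3 = -20  w_4 = 28  w_5 = -176  w_6 = 520  w_7 = -2096  w_8 = 7312  w_9 = -27200  w_{10} = 98272.

98272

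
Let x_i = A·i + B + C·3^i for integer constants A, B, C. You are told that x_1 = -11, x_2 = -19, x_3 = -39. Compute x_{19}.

Write the equations: A + B + 3C = -11; 2A + B + 9C = -19; 3A + B + 27C = -39.
Subtracting the first from the second: A + 6C = -8.
Subtracting the second from the third: A + 18C = -20.
Solving: C = -1, A = -2, then B = -6.
So x_i = -2·i + (-6) + (-1)·3^i; at i=19 this is -1162261511.

-1162261511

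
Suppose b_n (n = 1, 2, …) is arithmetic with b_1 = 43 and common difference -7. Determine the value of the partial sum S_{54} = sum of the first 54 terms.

-7695

b_n = 43 + (n - 1)·(-7).
b_{54} = -328; S = 54·(43 + (-328))/2 = -7695.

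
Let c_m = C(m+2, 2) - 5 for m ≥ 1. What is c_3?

C(5, 2) = 10, so c_3 = 5.

5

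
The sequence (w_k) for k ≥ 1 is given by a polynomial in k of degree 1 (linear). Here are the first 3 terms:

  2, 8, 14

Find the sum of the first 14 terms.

574

1st diffs: 6, 6 (constant).
So w_k = 6k - 4.
Continuing: …, 20, 26, 32, 38, …, w_{14} = 80.
Summing k = 1..14 (14 terms) gives 574.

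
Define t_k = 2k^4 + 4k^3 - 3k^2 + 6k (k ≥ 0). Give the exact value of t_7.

6069

t_7 = 2·7^4 + 4·7^3 - 3·7^2 + 6·7 = 6069.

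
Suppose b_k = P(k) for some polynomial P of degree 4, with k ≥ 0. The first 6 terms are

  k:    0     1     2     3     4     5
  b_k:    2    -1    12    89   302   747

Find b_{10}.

1st diffs: -3, 13, 77, 213, 445.
2nd diffs: 16, 64, 136, 232.
3rd diffs: 48, 72, 96.
4th diffs: 24, 24 (constant).
Newton forward-difference form: b_k = 2 + (-3)·C(k,1) + 16·C(k,2) + 48·C(k,3) + 24·C(k,4).
At k = 10: k = 10, so b_{10} = 2 - 30 + 720 + 5760 + 5040 = 11492.

11492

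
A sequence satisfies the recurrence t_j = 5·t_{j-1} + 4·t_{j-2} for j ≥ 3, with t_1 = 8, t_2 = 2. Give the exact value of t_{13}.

1403012458

Iterate the recurrence:
t_3 = 42, t_4 = 218, t_5 = 1258, …, t_{10} = 7569722, t_{11} = 43159242, t_{12} = 246075098, t_{13} = 1403012458.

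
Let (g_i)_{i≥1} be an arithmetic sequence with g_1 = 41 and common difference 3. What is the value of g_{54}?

200

g_i = 41 + (i - 1)·3.
g_{54} = 41 + 53·3 = 200.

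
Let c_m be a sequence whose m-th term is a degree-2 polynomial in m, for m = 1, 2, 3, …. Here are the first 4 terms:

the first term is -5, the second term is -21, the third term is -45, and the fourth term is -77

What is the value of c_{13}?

-725

1st diffs: -16, -24, -32.
2nd diffs: -8, -8 (constant).
Newton forward-difference form: c_m = -5 + (-16)·C(m-1,1) + (-8)·C(m-1,2).
At m = 13: m-1 = 12, so c_{13} = -5 - 192 - 528 = -725.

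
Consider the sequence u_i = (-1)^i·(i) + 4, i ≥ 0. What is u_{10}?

14

(-1)^10 = 1; i at i=10 is 10; so u_{10} = 14.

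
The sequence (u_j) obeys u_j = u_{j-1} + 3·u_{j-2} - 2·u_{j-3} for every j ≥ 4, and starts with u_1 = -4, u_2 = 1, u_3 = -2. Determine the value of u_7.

u_4 = 9; u_5 = 1; u_6 = 32; u_7 = 17.

17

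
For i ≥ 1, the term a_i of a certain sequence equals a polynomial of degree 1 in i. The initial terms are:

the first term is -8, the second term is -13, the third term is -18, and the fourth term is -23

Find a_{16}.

1st diffs: -5, -5, -5 (constant).
So a_i = -5i - 3.
Evaluating at i = 16 gives a_{16} = -83.

-83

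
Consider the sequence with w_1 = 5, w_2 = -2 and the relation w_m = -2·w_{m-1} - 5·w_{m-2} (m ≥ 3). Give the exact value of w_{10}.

Iterate the recurrence:
w_3 = -21  w_4 = 52  w_5 = 1  w_6 = -262  w_7 = 519  w_8 = 272  w_9 = -3139  w_{10} = 4918.

4918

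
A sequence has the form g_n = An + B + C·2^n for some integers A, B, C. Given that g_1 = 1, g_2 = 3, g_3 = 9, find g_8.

495

Plug in n = 1, 2, 3: A + B + 2C = 1; 2A + B + 4C = 3; 3A + B + 8C = 9.
Subtracting the first from the second: A + 2C = 2.
Subtracting the second from the third: A + 4C = 6.
Solving: C = 2, A = -2, then B = -1.
Therefore g_8 = -16 + (-1) + 2·256 = 495.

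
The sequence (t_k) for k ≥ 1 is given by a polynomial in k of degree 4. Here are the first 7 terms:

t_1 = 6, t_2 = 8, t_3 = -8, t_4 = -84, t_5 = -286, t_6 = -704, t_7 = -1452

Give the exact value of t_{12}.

1st diffs: 2, -16, -76, -202, -418, -748.
2nd diffs: -18, -60, -126, -216, -330.
3rd diffs: -42, -66, -90, -114.
4th diffs: -24, -24, -24 (constant).
Newton forward-difference form: t_k = 6 + 2·C(k-1,1) + (-18)·C(k-1,2) + (-42)·C(k-1,3) + (-24)·C(k-1,4).
At k = 12: k-1 = 11, so t_{12} = 6 + 22 - 990 - 6930 - 7920 = -15812.

-15812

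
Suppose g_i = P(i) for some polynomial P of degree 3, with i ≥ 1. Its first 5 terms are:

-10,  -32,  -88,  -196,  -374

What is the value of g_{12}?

-5092

1st diffs: -22, -56, -108, -178.
2nd diffs: -34, -52, -70.
3rd diffs: -18, -18 (constant).
So g_i = -3i^3 + i^2 - 4i - 4.
Evaluating at i = 12 gives g_{12} = -5092.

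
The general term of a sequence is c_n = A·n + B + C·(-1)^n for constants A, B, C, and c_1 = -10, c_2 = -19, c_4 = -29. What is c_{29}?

-150

At n = 1, 2, 4: A + B - C = -10; 2A + B + C = -19; 4A + B + C = -29.
Subtracting the first from the second: A + 2C = -9.
Subtracting the second from the third: 2A = -10.
Solving: C = -2, A = -5, then B = -7.
Therefore c_{29} = -145 + (-7) + (-2)·(-1) = -150.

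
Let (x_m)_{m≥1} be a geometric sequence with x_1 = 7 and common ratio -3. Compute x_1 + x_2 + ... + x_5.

x_m = 7·(-3)^(m-1).
S = 7·((-3)^5 - 1)/(-3 - 1) = 7·(-243 - 1)/(-4) = 427.

427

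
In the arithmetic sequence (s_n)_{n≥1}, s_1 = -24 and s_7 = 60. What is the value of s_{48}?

Common difference d = (60 - (-24)) / (7 - 1) = 14.
s_n = -24 + (n - 1)·14.
s_{48} = -24 + 47·14 = 634.

634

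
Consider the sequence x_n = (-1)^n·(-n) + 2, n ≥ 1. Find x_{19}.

(-1)^19 = -1; -n at n=19 is -19; so x_{19} = 21.

21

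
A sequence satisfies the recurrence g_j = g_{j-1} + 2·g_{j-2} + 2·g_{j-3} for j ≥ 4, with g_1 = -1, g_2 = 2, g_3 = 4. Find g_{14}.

Iterate the recurrence:
g_4 = 6, g_5 = 18, g_6 = 38, …, g_{11} = 2302, g_{12} = 5222, g_{13} = 11854, g_{14} = 26902.

26902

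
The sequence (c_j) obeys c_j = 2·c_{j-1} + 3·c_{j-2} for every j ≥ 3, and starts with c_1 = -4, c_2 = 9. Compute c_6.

Step forward from the initial values:
c_3 = 6  c_4 = 39  c_5 = 96  c_6 = 309.
(Characteristic roots are 3 and -1.)

309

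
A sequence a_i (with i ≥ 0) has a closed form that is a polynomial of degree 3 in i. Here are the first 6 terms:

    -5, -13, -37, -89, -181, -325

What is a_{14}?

-5941

1st diffs: -8, -24, -52, -92, -144.
2nd diffs: -16, -28, -40, -52.
3rd diffs: -12, -12, -12 (constant).
Newton forward-difference form: a_i = -5 + (-8)·C(i,1) + (-16)·C(i,2) + (-12)·C(i,3).
At i = 14: i = 14, so a_{14} = -5 - 112 - 1456 - 4368 = -5941.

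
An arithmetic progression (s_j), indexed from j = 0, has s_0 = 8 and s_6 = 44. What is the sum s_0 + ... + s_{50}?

Common difference d = (44 - 8) / (6 - 0) = 6.
s_j = 8 + (j - 0)·6.
s_{50} = 308; S = 51·(8 + 308)/2 = 8058.

8058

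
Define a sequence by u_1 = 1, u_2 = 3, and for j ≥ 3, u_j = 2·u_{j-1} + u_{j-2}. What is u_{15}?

275807

Applying the relation repeatedly:
u_3 = 7;  u_4 = 17;  u_5 = 41;  …;  u_{12} = 19601;  u_{13} = 47321;  u_{14} = 114243;  u_{15} = 275807.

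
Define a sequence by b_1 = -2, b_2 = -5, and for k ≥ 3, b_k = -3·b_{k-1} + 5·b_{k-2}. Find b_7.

b_3 = 5, b_4 = -40, b_5 = 145, b_6 = -635, b_7 = 2630.

2630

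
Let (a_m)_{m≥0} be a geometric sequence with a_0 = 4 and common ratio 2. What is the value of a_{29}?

a_m = 4·2^(m-0).
a_{29} = 4·2^29 = 2147483648.

2147483648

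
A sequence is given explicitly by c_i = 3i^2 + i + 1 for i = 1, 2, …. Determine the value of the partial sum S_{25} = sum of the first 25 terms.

16925

Over i = 1..25: Σi = 325, Σi² = 5525.
Total = (3)·5525 + (1)·325 + (1)·25 = 16925.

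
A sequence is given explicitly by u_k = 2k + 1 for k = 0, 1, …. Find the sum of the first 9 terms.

81

Over k = 0..8: Σk = 36.
Total = (2)·36 + (1)·9 = 81.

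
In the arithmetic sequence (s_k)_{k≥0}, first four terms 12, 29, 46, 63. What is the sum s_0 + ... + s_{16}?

Common difference d = 17.
s_k = 12 + (k - 0)·17.
s_{16} = 284; S = 17·(12 + 284)/2 = 2516.

2516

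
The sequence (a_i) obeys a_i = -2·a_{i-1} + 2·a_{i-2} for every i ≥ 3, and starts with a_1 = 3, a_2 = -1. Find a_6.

Compute successive terms:
a_3 = 8;  a_4 = -18;  a_5 = 52;  a_6 = -140.

-140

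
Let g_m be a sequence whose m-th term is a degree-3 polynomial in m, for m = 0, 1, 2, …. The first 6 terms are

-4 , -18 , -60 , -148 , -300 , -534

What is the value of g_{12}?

-5980

1st diffs: -14, -42, -88, -152, -234.
2nd diffs: -28, -46, -64, -82.
3rd diffs: -18, -18, -18 (constant).
Newton forward-difference form: g_m = -4 + (-14)·C(m,1) + (-28)·C(m,2) + (-18)·C(m,3).
At m = 12: m = 12, so g_{12} = -4 - 168 - 1848 - 3960 = -5980.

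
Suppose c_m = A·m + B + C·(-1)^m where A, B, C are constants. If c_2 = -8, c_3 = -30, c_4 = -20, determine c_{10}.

Plug in m = 2, 3, 4: 2A + B + C = -8; 3A + B - C = -30; 4A + B + C = -20.
Subtracting the first from the second: A - 2C = -22.
Subtracting the second from the third: A + 2C = 10.
Solving: C = 8, A = -6, then B = -4.
So c_m = -6·m + (-4) + 8·(-1)^m; at m=10 this is -56.

-56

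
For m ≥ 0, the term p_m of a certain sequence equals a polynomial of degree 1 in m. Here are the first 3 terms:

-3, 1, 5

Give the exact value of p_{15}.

1st diffs: 4, 4 (constant).
So p_m = 4m - 3.
Evaluating at m = 15 gives p_{15} = 57.

57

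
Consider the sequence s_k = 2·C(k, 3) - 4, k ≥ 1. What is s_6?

C(6, 3) = 20, so s_6 = 36.

36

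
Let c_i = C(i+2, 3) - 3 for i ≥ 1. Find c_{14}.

557

C(16, 3) = 560, so c_{14} = 557.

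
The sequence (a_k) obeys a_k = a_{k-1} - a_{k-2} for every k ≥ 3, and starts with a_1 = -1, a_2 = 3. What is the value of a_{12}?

-4

a_3 = 4  a_4 = 1  a_5 = -3  a_6 = -4  a_7 = -1  a_8 = 3  a_9 = 4  a_{10} = 1  a_{11} = -3  a_{12} = -4.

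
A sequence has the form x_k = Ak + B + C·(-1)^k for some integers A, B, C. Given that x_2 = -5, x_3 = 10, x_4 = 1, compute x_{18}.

At k = 2, 3, 4: 2A + B + C = -5; 3A + B - C = 10; 4A + B + C = 1.
Subtracting the first from the second: A - 2C = 15.
Subtracting the second from the third: A + 2C = -9.
Solving: C = -6, A = 3, then B = -5.
Therefore x_{18} = 54 + (-5) + (-6)·1 = 43.

43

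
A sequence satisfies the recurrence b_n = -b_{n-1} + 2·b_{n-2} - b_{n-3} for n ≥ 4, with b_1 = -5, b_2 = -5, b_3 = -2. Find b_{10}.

Step forward from the initial values:
b_4 = -3;  b_5 = 4;  b_6 = -8;  b_7 = 19;  b_8 = -39;  b_9 = 85;  b_{10} = -182.

-182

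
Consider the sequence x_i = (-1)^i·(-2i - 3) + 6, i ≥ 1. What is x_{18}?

-33

(-1)^18 = 1; -2i - 3 at i=18 is -39; so x_{18} = -33.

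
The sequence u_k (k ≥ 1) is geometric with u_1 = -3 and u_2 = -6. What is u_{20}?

Common ratio r = 2.
u_k = (-3)·2^(k-1).
u_{20} = (-3)·2^19 = -1572864.

-1572864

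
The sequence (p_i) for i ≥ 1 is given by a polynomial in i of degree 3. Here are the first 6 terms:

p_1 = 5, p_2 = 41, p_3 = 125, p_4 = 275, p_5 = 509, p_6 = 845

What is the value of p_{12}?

6011

1st diffs: 36, 84, 150, 234, 336.
2nd diffs: 48, 66, 84, 102.
3rd diffs: 18, 18, 18 (constant).
Newton forward-difference form: p_i = 5 + 36·C(i-1,1) + 48·C(i-1,2) + 18·C(i-1,3).
At i = 12: i-1 = 11, so p_{12} = 5 + 396 + 2640 + 2970 = 6011.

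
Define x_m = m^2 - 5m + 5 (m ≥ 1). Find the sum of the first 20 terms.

Over m = 1..20: Σm = 210, Σm² = 2870.
Total = (1)·2870 + (-5)·210 + (5)·20 = 1920.

1920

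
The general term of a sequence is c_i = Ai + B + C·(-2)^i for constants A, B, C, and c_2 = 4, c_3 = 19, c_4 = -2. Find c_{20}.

-1048514

Plug in i = 2, 3, 4: 2A + B + 4C = 4; 3A + B - 8C = 19; 4A + B + 16C = -2.
Subtracting the first from the second: A - 12C = 15.
Subtracting the second from the third: A + 24C = -21.
Solving: C = -1, A = 3, then B = 2.
Hence c_{20} = 3·20 + 2 + (-1)·1048576 = -1048514.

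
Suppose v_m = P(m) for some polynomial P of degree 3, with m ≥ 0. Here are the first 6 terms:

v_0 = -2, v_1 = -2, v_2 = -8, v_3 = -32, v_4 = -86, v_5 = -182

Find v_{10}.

-1712

1st diffs: 0, -6, -24, -54, -96.
2nd diffs: -6, -18, -30, -42.
3rd diffs: -12, -12, -12 (constant).
So v_m = -2m^3 + 3m^2 - m - 2.
Evaluating at m = 10 gives v_{10} = -1712.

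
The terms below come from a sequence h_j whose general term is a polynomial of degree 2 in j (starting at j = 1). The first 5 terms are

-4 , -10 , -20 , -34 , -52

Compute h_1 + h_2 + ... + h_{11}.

-1034

1st diffs: -6, -10, -14, -18.
2nd diffs: -4, -4, -4 (constant).
Newton forward-difference form: h_j = -4 + (-6)·C(j-1,1) + (-4)·C(j-1,2).
Continuing: …, -74, -100, -130, -164, …, h_{11} = -244.
Summing j = 1..11 (11 terms) gives -1034.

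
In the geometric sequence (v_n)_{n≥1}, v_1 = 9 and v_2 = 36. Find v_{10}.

Common ratio r = 4.
v_n = 9·4^(n-1).
v_{10} = 9·4^9 = 2359296.

2359296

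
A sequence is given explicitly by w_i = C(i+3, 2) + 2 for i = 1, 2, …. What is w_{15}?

C(18, 2) = 153, so w_{15} = 155.

155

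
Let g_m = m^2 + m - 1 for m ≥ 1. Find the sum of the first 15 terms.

1345

Over m = 1..15: Σm = 120, Σm² = 1240.
Total = (1)·1240 + (1)·120 + (-1)·15 = 1345.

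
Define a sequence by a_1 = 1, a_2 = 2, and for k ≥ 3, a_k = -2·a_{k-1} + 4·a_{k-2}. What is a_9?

-2048

Compute successive terms:
a_3 = 0, a_4 = 8, a_5 = -16, a_6 = 64, a_7 = -192, a_8 = 640, a_9 = -2048.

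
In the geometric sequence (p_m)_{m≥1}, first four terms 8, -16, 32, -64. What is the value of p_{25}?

134217728

Common ratio r = -2.
p_m = 8·(-2)^(m-1).
p_{25} = 8·(-2)^24 = 134217728.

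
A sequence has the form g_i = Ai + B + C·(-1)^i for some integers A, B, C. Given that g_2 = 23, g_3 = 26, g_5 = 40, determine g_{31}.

222

Write the equations: 2A + B + C = 23; 3A + B - C = 26; 5A + B - C = 40.
Subtracting the first from the second: A - 2C = 3.
Subtracting the second from the third: 2A = 14.
Solving: C = 2, A = 7, then B = 7.
Therefore g_{31} = 217 + 7 + 2·(-1) = 222.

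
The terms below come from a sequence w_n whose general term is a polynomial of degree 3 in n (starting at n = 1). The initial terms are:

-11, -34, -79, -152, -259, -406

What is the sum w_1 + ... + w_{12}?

1st diffs: -23, -45, -73, -107, -147.
2nd diffs: -22, -28, -34, -40.
3rd diffs: -6, -6, -6 (constant).
So w_n = -n^3 - 5n^2 - n - 4.
Continuing: …, -599, -844, -1147, -1514, …, w_{12} = -2464.
Summing n = 1..12 (12 terms) gives -9460.

-9460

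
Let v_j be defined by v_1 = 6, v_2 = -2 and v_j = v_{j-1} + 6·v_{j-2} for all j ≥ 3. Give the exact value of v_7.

1714

Compute successive terms:
v_3 = 34; v_4 = 22; v_5 = 226; v_6 = 358; v_7 = 1714.
(Characteristic roots are 3 and -2.)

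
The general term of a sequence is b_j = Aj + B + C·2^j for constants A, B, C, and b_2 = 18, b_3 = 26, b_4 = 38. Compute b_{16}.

At j = 2, 3, 4: 2A + B + 4C = 18; 3A + B + 8C = 26; 4A + B + 16C = 38.
Subtracting the first from the second: A + 4C = 8.
Subtracting the second from the third: A + 8C = 12.
Solving: C = 1, A = 4, then B = 6.
Hence b_{16} = 4·16 + 6 + 1·65536 = 65606.

65606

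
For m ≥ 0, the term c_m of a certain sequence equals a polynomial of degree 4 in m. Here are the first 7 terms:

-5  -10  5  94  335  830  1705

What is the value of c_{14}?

1st diffs: -5, 15, 89, 241, 495, 875.
2nd diffs: 20, 74, 152, 254, 380.
3rd diffs: 54, 78, 102, 126.
4th diffs: 24, 24, 24 (constant).
Newton forward-difference form: c_m = -5 + (-5)·C(m,1) + 20·C(m,2) + 54·C(m,3) + 24·C(m,4).
At m = 14: m = 14, so c_{14} = -5 - 70 + 1820 + 19656 + 24024 = 45425.

45425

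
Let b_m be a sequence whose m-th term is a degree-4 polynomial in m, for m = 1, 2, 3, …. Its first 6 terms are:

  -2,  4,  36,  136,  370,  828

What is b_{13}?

22906

1st diffs: 6, 32, 100, 234, 458.
2nd diffs: 26, 68, 134, 224.
3rd diffs: 42, 66, 90.
4th diffs: 24, 24 (constant).
Newton forward-difference form: b_m = -2 + 6·C(m-1,1) + 26·C(m-1,2) + 42·C(m-1,3) + 24·C(m-1,4).
At m = 13: m-1 = 12, so b_{13} = -2 + 72 + 1716 + 9240 + 11880 = 22906.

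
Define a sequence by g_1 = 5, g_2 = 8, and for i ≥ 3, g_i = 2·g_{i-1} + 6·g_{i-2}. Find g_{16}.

Applying the relation repeatedly:
g_3 = 46;  g_4 = 140;  g_5 = 556;  …;  g_{13} = 16911040;  g_{14} = 61649408;  g_{15} = 224765056;  g_{16} = 819426560.

819426560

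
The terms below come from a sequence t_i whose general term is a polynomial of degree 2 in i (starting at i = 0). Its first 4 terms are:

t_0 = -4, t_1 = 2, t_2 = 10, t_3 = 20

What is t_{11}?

1st diffs: 6, 8, 10.
2nd diffs: 2, 2 (constant).
So t_i = i^2 + 5i - 4.
Evaluating at i = 11 gives t_{11} = 172.

172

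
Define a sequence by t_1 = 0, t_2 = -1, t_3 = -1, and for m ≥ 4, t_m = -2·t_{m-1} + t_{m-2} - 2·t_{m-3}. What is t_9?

-89

Iterate the recurrence:
t_4 = 1, t_5 = -1, t_6 = 5, t_7 = -13, t_8 = 33, t_9 = -89.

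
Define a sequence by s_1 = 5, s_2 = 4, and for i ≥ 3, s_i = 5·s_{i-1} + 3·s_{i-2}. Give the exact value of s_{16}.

s_3 = 35  s_4 = 187  s_5 = 1040  …  s_{13} = 924352805  s_{14} = 5122191316  s_{15} = 28384014995  s_{16} = 157286648923.

157286648923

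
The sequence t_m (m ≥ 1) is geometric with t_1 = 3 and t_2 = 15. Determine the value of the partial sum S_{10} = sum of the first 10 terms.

7324218

Common ratio r = 5.
t_m = 3·5^(m-1).
S = 3·(5^10 - 1)/(5 - 1) = 3·(9765625 - 1)/(4) = 7324218.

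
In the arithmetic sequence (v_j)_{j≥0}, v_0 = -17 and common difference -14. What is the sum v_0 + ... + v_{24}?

v_j = -17 + (j - 0)·(-14).
v_{24} = -353; S = 25·(-17 + (-353))/2 = -4625.

-4625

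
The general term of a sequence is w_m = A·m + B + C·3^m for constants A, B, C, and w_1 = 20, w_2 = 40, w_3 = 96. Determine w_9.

59076

At m = 1, 2, 3: A + B + 3C = 20; 2A + B + 9C = 40; 3A + B + 27C = 96.
Subtracting the first from the second: A + 6C = 20.
Subtracting the second from the third: A + 18C = 56.
Solving: C = 3, A = 2, then B = 9.
Hence w_9 = 2·9 + 9 + 3·19683 = 59076.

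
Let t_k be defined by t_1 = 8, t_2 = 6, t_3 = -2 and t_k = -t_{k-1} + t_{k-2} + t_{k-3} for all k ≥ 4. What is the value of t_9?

Iterate the recurrence:
t_4 = 16, t_5 = -12, t_6 = 26, t_7 = -22, t_8 = 36, t_9 = -32.

-32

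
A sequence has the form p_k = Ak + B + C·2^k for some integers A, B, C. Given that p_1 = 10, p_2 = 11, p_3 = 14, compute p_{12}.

Write the equations: A + B + 2C = 10; 2A + B + 4C = 11; 3A + B + 8C = 14.
Subtracting the first from the second: A + 2C = 1.
Subtracting the second from the third: A + 4C = 3.
Solving: C = 1, A = -1, then B = 9.
So p_k = -1·k + 9 + 1·2^k; at k=12 this is 4093.

4093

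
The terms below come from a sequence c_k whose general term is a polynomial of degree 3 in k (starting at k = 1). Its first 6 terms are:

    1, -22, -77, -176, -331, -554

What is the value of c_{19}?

1st diffs: -23, -55, -99, -155, -223.
2nd diffs: -32, -44, -56, -68.
3rd diffs: -12, -12, -12 (constant).
Newton forward-difference form: c_k = 1 + (-23)·C(k-1,1) + (-32)·C(k-1,2) + (-12)·C(k-1,3).
At k = 19: k-1 = 18, so c_{19} = 1 - 414 - 4896 - 9792 = -15101.

-15101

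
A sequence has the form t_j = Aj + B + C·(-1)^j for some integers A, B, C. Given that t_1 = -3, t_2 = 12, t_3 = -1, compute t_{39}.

35

Write the equations: A + B - C = -3; 2A + B + C = 12; 3A + B - C = -1.
Subtracting the first from the second: A + 2C = 15.
Subtracting the second from the third: A - 2C = -13.
Solving: C = 7, A = 1, then B = 3.
Therefore t_{39} = 39 + 3 + 7·(-1) = 35.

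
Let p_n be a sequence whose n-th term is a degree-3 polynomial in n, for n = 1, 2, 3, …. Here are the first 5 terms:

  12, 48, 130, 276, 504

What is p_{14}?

1st diffs: 36, 82, 146, 228.
2nd diffs: 46, 64, 82.
3rd diffs: 18, 18 (constant).
Newton forward-difference form: p_n = 12 + 36·C(n-1,1) + 46·C(n-1,2) + 18·C(n-1,3).
At n = 14: n-1 = 13, so p_{14} = 12 + 468 + 3588 + 5148 = 9216.

9216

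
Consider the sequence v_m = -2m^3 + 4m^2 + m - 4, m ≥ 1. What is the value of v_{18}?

v_{18} = -2·18^3 + 4·18^2 + 1·18 - 4 = -10354.

-10354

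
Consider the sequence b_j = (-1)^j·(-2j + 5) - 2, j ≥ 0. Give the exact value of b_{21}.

(-1)^21 = -1; -2j + 5 at j=21 is -37; so b_{21} = 35.

35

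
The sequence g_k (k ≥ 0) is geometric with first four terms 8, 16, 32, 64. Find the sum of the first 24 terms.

134217720

Common ratio r = 2.
g_k = 8·2^(k-0).
S = 8·(2^24 - 1)/(2 - 1) = 8·(16777216 - 1)/(1) = 134217720.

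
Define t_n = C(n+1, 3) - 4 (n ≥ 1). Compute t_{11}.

216

C(12, 3) = 220, so t_{11} = 216.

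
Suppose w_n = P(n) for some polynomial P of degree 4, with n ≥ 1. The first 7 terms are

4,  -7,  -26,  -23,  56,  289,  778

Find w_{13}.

1st diffs: -11, -19, 3, 79, 233, 489.
2nd diffs: -8, 22, 76, 154, 256.
3rd diffs: 30, 54, 78, 102.
4th diffs: 24, 24, 24 (constant).
So w_n = n^4 - 5n^3 + n^2 + 6n + 1.
Evaluating at n = 13 gives w_{13} = 17824.

17824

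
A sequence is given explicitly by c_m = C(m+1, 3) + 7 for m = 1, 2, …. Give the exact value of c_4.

C(5, 3) = 10, so c_4 = 17.

17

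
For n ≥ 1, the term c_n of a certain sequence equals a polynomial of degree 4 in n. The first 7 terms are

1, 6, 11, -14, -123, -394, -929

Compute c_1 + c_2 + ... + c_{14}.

1st diffs: 5, 5, -25, -109, -271, -535.
2nd diffs: 0, -30, -84, -162, -264.
3rd diffs: -30, -54, -78, -102.
4th diffs: -24, -24, -24 (constant).
Newton forward-difference form: c_n = 1 + 5·C(n-1,1) + (-30)·C(n-1,3) + (-24)·C(n-1,4).
Continuing: …, -1854, -3319, -5498, -8589, …, c_{14} = -25674.
Summing n = 1..14 (14 terms) gives -77609.

-77609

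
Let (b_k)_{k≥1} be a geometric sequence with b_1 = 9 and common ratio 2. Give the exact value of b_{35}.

b_k = 9·2^(k-1).
b_{35} = 9·2^34 = 154618822656.

154618822656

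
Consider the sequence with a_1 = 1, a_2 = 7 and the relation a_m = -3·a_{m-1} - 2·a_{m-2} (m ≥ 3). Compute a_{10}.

4087

Iterate the recurrence:
a_3 = -23  a_4 = 55  a_5 = -119  a_6 = 247  a_7 = -503  a_8 = 1015  a_9 = -2039  a_{10} = 4087.
(Characteristic roots are -1 and -2.)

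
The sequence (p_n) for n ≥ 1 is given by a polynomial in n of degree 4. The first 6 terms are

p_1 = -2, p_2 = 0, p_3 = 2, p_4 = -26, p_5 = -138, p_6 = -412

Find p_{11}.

-8622

1st diffs: 2, 2, -28, -112, -274.
2nd diffs: 0, -30, -84, -162.
3rd diffs: -30, -54, -78.
4th diffs: -24, -24 (constant).
So p_n = -n^4 + 5n^3 - 5n^2 - 3n + 2.
Evaluating at n = 11 gives p_{11} = -8622.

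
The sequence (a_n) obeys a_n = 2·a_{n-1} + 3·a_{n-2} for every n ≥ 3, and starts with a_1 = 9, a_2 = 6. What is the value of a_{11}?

221439

Applying the relation repeatedly:
a_3 = 39, a_4 = 96, a_5 = 309, a_6 = 906, a_7 = 2739, a_8 = 8196, a_9 = 24609, a_{10} = 73806, a_{11} = 221439.
(Characteristic roots are 3 and -1.)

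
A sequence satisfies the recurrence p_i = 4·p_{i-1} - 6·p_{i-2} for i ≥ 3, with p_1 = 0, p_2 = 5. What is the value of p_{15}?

Iterate the recurrence:
p_3 = 20, p_4 = 50, p_5 = 80, …, p_{12} = 31520, p_{13} = 147200, p_{14} = 399680, p_{15} = 715520.

715520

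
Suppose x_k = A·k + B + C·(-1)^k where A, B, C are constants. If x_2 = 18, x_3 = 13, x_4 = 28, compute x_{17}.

At k = 2, 3, 4: 2A + B + C = 18; 3A + B - C = 13; 4A + B + C = 28.
Subtracting the first from the second: A - 2C = -5.
Subtracting the second from the third: A + 2C = 15.
Solving: C = 5, A = 5, then B = 3.
Therefore x_{17} = 85 + 3 + 5·(-1) = 83.

83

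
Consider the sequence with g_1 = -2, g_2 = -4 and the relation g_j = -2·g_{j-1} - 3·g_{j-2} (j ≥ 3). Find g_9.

Applying the relation repeatedly:
g_3 = 14  g_4 = -16  g_5 = -10  g_6 = 68  g_7 = -106  g_8 = 8  g_9 = 302.

302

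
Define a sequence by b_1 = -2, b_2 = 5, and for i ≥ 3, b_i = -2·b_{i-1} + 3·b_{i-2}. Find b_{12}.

Compute successive terms:
b_3 = -16, b_4 = 47, b_5 = -142, b_6 = 425, b_7 = -1276, b_8 = 3827, b_9 = -11482, b_{10} = 34445, b_{11} = -103336, b_{12} = 310007.
(Characteristic roots are 1 and -3.)

310007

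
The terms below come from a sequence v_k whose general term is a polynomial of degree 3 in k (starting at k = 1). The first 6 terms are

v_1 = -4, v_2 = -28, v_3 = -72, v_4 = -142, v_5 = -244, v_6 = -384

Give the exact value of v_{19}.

-8392

1st diffs: -24, -44, -70, -102, -140.
2nd diffs: -20, -26, -32, -38.
3rd diffs: -6, -6, -6 (constant).
So v_k = -k^3 - 4k^2 - 5k + 6.
Evaluating at k = 19 gives v_{19} = -8392.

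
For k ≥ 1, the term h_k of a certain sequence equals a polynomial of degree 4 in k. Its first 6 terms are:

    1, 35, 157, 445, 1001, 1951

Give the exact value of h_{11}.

1st diffs: 34, 122, 288, 556, 950.
2nd diffs: 88, 166, 268, 394.
3rd diffs: 78, 102, 126.
4th diffs: 24, 24 (constant).
Newton forward-difference form: h_k = 1 + 34·C(k-1,1) + 88·C(k-1,2) + 78·C(k-1,3) + 24·C(k-1,4).
At k = 11: k-1 = 10, so h_{11} = 1 + 340 + 3960 + 9360 + 5040 = 18701.

18701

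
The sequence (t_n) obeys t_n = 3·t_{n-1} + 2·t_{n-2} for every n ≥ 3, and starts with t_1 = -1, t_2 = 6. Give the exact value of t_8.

t_3 = 16  t_4 = 60  t_5 = 212  t_6 = 756  t_7 = 2692  t_8 = 9588.

9588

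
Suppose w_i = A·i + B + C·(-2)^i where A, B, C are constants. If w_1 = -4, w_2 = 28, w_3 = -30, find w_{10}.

The three given values yield: A + B - 2C = -4; 2A + B + 4C = 28; 3A + B - 8C = -30.
Subtracting the first from the second: A + 6C = 32.
Subtracting the second from the third: A - 12C = -58.
Solving: C = 5, A = 2, then B = 4.
Therefore w_{10} = 20 + 4 + 5·1024 = 5144.

5144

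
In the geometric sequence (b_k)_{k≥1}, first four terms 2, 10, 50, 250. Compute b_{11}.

19531250

Common ratio r = 5.
b_k = 2·5^(k-1).
b_{11} = 2·5^10 = 19531250.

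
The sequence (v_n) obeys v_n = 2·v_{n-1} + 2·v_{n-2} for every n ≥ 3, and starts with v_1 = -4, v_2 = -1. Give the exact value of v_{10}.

-9616

v_3 = -10; v_4 = -22; v_5 = -64; v_6 = -172; v_7 = -472; v_8 = -1288; v_9 = -3520; v_{10} = -9616.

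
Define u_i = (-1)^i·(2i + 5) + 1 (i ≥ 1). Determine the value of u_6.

(-1)^6 = 1; 2i + 5 at i=6 is 17; so u_6 = 18.

18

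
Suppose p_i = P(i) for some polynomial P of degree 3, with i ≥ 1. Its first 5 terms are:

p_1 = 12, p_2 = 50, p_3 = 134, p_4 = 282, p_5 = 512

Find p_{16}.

13602

1st diffs: 38, 84, 148, 230.
2nd diffs: 46, 64, 82.
3rd diffs: 18, 18 (constant).
Newton forward-difference form: p_i = 12 + 38·C(i-1,1) + 46·C(i-1,2) + 18·C(i-1,3).
At i = 16: i-1 = 15, so p_{16} = 12 + 570 + 4830 + 8190 = 13602.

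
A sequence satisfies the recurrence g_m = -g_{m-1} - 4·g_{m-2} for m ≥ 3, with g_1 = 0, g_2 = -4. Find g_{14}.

Compute successive terms:
g_3 = 4; g_4 = 12; g_5 = -28; …; g_{11} = 1220; g_{12} = -3956; g_{13} = -924; g_{14} = 16748.

16748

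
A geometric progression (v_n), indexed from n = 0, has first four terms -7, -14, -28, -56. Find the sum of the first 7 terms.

-889

Common ratio r = 2.
v_n = (-7)·2^(n-0).
S = (-7)·(2^7 - 1)/(2 - 1) = (-7)·(128 - 1)/(1) = -889.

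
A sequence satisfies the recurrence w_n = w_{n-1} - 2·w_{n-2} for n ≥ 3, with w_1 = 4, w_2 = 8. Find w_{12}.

272

Applying the relation repeatedly:
w_3 = 0  w_4 = -16  w_5 = -16  w_6 = 16  w_7 = 48  w_8 = 16  w_9 = -80  w_{10} = -112  w_{11} = 48  w_{12} = 272.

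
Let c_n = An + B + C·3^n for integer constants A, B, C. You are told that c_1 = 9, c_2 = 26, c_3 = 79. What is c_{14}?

14348894

Plug in n = 1, 2, 3: A + B + 3C = 9; 2A + B + 9C = 26; 3A + B + 27C = 79.
Subtracting the first from the second: A + 6C = 17.
Subtracting the second from the third: A + 18C = 53.
Solving: C = 3, A = -1, then B = 1.
So c_n = -1·n + 1 + 3·3^n; at n=14 this is 14348894.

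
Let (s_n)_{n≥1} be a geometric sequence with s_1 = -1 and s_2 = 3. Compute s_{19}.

-387420489

Common ratio r = -3.
s_n = (-1)·(-3)^(n-1).
s_{19} = (-1)·(-3)^18 = -387420489.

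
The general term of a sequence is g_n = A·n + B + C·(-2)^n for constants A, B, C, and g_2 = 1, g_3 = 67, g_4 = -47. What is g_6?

-275

The three given values yield: 2A + B + 4C = 1; 3A + B - 8C = 67; 4A + B + 16C = -47.
Subtracting the first from the second: A - 12C = 66.
Subtracting the second from the third: A + 24C = -114.
Solving: C = -5, A = 6, then B = 9.
So g_n = 6·n + 9 + (-5)·(-2)^n; at n=6 this is -275.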